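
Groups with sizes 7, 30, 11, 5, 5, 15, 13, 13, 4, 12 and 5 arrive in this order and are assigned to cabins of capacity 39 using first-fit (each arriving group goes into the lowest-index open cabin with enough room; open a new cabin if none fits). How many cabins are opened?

4

  7 → cabin 1 (new)  [load 7/39]
  30 → cabin 1  [load 37/39]
  11 → cabin 2 (new)  [load 11/39]
  5 → cabin 2  [load 16/39]
  5 → cabin 2  [load 21/39]
  15 → cabin 2  [load 36/39]
  13 → cabin 3 (new)  [load 13/39]
  13 → cabin 3  [load 26/39]
  4 → cabin 3  [load 30/39]
  12 → cabin 4 (new)  [load 12/39]
  5 → cabin 3  [load 35/39]
4 cabins opened.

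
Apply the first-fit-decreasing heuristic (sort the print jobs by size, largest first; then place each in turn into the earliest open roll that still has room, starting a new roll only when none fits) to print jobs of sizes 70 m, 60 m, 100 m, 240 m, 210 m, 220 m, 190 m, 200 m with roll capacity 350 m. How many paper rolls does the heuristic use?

Sorted descending: 240, 220, 210, 200, 190, 100, 70, 60.
  240 → roll 1 (new)  [load 240/350]
  220 → roll 2 (new)  [load 220/350]
  210 → roll 3 (new)  [load 210/350]
  200 → roll 4 (new)  [load 200/350]
  190 → roll 5 (new)  [load 190/350]
  100 → roll 1  [load 340/350]
  70 → roll 2  [load 290/350]
  60 → roll 2  [load 350/350]
5 paper rolls opened.

5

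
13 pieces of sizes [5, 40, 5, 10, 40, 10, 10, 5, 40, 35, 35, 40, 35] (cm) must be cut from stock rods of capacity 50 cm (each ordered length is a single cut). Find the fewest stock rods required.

7

Total = 40 + 40 + 40 + 40 + 35 + 35 + 35 + 10 + 10 + 10 + 5 + 5 + 5 = 310 cm.
Lower bound: ⌈310/50⌉ = 7 stock rods.
A packing using 7 stock rods:
  stock rod 1: 40 + 10 = 50
  stock rod 2: 40 + 10 = 50
  stock rod 3: 40 + 10 = 50
  stock rod 4: 40 + 5 + 5 = 50
  stock rod 5: 35 + 5 = 40
  stock rod 6: 35 = 35
  stock rod 7: 35 = 35
This matches the lower bound, so 7 is optimal.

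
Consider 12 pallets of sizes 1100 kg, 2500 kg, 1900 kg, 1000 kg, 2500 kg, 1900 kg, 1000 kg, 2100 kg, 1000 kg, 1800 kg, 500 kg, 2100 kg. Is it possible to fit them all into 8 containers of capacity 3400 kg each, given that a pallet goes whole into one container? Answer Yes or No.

Yes

A valid assignment using 7 containers:
  container 1: 2500 + 500 = 3000
  container 2: 2500 = 2500
  container 3: 2100 + 1100 = 3200
  container 4: 2100 + 1000 = 3100
  container 5: 1900 + 1000 = 2900
  container 6: 1900 + 1000 = 2900
  container 7: 1800 = 1800
That uses only 7 ≤ 8, so 8 containers are enough.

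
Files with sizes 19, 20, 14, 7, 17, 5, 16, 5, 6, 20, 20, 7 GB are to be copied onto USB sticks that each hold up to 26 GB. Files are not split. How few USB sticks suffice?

7

Total = 20 + 20 + 20 + 19 + 17 + 16 + 14 + 7 + 7 + 6 + 5 + 5 = 156 GB.
Lower bound: ⌈156/26⌉ = 6 USB sticks.
Also, 7 files each exceed 13 GB, and no two of those can share a USB stick, so at least 7 USB sticks are needed.
A packing using 7 USB sticks:
  USB stick 1: 20 + 6 = 26
  USB stick 2: 20 + 5 = 25
  USB stick 3: 20 + 5 = 25
  USB stick 4: 19 + 7 = 26
  USB stick 5: 17 + 7 = 24
  USB stick 6: 16 = 16
  USB stick 7: 14 = 14
This matches the lower bound, so 7 is optimal.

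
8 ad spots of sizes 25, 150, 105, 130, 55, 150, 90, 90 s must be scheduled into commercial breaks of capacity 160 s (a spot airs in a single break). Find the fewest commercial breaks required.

6

Total = 150 + 150 + 130 + 105 + 90 + 90 + 55 + 25 = 795 s.
Lower bound: ⌈795/160⌉ = 5 commercial breaks.
Also, 6 ad spots each exceed 80 s, and no two of those can share a break, so at least 6 commercial breaks are needed.
A packing using 6 commercial breaks:
  break 1: 150 = 150
  break 2: 150 = 150
  break 3: 130 + 25 = 155
  break 4: 105 + 55 = 160
  break 5: 90 = 90
  break 6: 90 = 90
This matches the lower bound, so 6 is optimal.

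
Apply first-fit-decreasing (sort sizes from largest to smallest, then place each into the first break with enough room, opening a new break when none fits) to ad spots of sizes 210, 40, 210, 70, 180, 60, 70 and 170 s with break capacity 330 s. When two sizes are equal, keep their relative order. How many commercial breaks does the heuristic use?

4

Sorted descending: 210, 210, 180, 170, 70, 70, 60, 40.
  210 → break 1 (new)  [load 210/330]
  210 → break 2 (new)  [load 210/330]
  180 → break 3 (new)  [load 180/330]
  170 → break 4 (new)  [load 170/330]
  70 → break 1  [load 280/330]
  70 → break 2  [load 280/330]
  60 → break 3  [load 240/330]
  40 → break 1  [load 320/330]
4 commercial breaks opened.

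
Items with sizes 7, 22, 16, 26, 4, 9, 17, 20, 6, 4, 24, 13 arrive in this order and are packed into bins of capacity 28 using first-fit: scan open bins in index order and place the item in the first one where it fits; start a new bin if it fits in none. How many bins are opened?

  7 → bin 1 (new)  [load 7/28]
  22 → bin 2 (new)  [load 22/28]
  16 → bin 1  [load 23/28]
  26 → bin 3 (new)  [load 26/28]
  4 → bin 1  [load 27/28]
  9 → bin 4 (new)  [load 9/28]
  17 → bin 4  [load 26/28]
  20 → bin 5 (new)  [load 20/28]
  6 → bin 2  [load 28/28]
  4 → bin 5  [load 24/28]
  24 → bin 6 (new)  [load 24/28]
  13 → bin 7 (new)  [load 13/28]
7 bins opened.

7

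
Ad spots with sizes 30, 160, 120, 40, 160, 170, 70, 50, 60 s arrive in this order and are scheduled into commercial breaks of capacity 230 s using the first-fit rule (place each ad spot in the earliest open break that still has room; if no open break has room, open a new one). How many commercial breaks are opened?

  30 → break 1 (new)  [load 30/230]
  160 → break 1  [load 190/230]
  120 → break 2 (new)  [load 120/230]
  40 → break 1  [load 230/230]
  160 → break 3 (new)  [load 160/230]
  170 → break 4 (new)  [load 170/230]
  70 → break 2  [load 190/230]
  50 → break 3  [load 210/230]
  60 → break 4  [load 230/230]
4 commercial breaks opened.

4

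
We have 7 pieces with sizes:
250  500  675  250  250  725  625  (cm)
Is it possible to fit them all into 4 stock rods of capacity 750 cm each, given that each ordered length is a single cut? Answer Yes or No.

Total = 3275 cm; ⌈3275/750⌉ = 5.
At least 5 stock rods are required, but only 4 are allowed.

No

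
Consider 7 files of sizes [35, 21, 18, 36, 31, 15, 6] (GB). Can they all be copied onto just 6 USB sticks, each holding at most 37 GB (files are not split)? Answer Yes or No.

A valid assignment using 5 USB sticks:
  USB stick 1: 36 = 36
  USB stick 2: 35 = 35
  USB stick 3: 31 + 6 = 37
  USB stick 4: 21 + 15 = 36
  USB stick 5: 18 = 18
That uses only 5 ≤ 6, so 6 USB sticks are enough.

Yes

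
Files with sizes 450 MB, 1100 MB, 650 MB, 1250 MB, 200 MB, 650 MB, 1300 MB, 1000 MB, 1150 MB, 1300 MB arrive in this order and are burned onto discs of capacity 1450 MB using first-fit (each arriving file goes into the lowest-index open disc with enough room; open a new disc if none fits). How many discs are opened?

8

  450 → disc 1 (new)  [load 450/1450]
  1100 → disc 2 (new)  [load 1100/1450]
  650 → disc 1  [load 1100/1450]
  1250 → disc 3 (new)  [load 1250/1450]
  200 → disc 1  [load 1300/1450]
  650 → disc 4 (new)  [load 650/1450]
  1300 → disc 5 (new)  [load 1300/1450]
  1000 → disc 6 (new)  [load 1000/1450]
  1150 → disc 7 (new)  [load 1150/1450]
  1300 → disc 8 (new)  [load 1300/1450]
8 discs opened.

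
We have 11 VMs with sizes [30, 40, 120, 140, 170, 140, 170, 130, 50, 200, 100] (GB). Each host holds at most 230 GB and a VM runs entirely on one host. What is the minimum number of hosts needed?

7

Total = 200 + 170 + 170 + 140 + 140 + 130 + 120 + 100 + 50 + 40 + 30 = 1290 GB.
Lower bound: ⌈1290/230⌉ = 6 hosts.
Also, 7 VMs each exceed 115 GB, and no two of those can share a host, so at least 7 hosts are needed.
A packing using 7 hosts:
  host 1: 200 + 30 = 230
  host 2: 170 + 50 = 220
  host 3: 170 + 40 = 210
  host 4: 140 = 140
  host 5: 140 = 140
  host 6: 130 + 100 = 230
  host 7: 120 = 120
This matches the lower bound, so 7 is optimal.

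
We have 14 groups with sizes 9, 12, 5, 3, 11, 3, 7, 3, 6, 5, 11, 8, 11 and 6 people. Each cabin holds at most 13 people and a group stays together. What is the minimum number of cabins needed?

Total = 12 + 11 + 11 + 11 + 9 + 8 + 7 + 6 + 6 + 5 + 5 + 3 + 3 + 3 = 100 people.
Lower bound: ⌈100/13⌉ = 8 cabins.
A packing using 9 cabins:
  cabin 1: 12 = 12
  cabin 2: 11 = 11
  cabin 3: 11 = 11
  cabin 4: 11 = 11
  cabin 5: 9 + 3 = 12
  cabin 6: 8 + 5 = 13
  cabin 7: 7 + 6 = 13
  cabin 8: 6 + 5 = 11
  cabin 9: 3 + 3 = 6
No arrangement into 8 cabins stays within capacity, so 9 is optimal.

9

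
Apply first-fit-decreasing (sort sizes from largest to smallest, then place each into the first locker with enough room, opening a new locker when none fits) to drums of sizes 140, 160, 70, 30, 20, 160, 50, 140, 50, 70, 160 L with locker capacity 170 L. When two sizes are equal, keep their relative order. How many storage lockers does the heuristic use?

7

Sorted descending: 160, 160, 160, 140, 140, 70, 70, 50, 50, 30, 20.
  160 → locker 1 (new)  [load 160/170]
  160 → locker 2 (new)  [load 160/170]
  160 → locker 3 (new)  [load 160/170]
  140 → locker 4 (new)  [load 140/170]
  140 → locker 5 (new)  [load 140/170]
  70 → locker 6 (new)  [load 70/170]
  70 → locker 6  [load 140/170]
  50 → locker 7 (new)  [load 50/170]
  50 → locker 7  [load 100/170]
  30 → locker 4  [load 170/170]
  20 → locker 5  [load 160/170]
7 storage lockers opened.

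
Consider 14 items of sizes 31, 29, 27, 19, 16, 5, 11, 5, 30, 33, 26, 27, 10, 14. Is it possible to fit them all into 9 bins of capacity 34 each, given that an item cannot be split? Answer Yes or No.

Total = 283; ⌈283/34⌉ = 9.
The bound of 9 does not rule out 9, but exhaustive search shows no assignment into 9 bins of capacity 34 exists — the minimum is 10.

No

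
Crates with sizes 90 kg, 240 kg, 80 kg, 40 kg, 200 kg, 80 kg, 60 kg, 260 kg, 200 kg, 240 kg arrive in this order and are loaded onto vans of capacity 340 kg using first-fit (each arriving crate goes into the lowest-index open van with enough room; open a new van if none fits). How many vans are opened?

5

  90 → van 1 (new)  [load 90/340]
  240 → van 1  [load 330/340]
  80 → van 2 (new)  [load 80/340]
  40 → van 2  [load 120/340]
  200 → van 2  [load 320/340]
  80 → van 3 (new)  [load 80/340]
  60 → van 3  [load 140/340]
  260 → van 4 (new)  [load 260/340]
  200 → van 3  [load 340/340]
  240 → van 5 (new)  [load 240/340]
5 vans opened.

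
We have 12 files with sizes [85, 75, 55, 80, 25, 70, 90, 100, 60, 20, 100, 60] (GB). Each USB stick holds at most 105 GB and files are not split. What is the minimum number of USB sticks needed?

Total = 100 + 100 + 90 + 85 + 80 + 75 + 70 + 60 + 60 + 55 + 25 + 20 = 820 GB.
Lower bound: ⌈820/105⌉ = 8 USB sticks.
Also, 10 files each exceed 105/2 GB, and no two of those can share a USB stick, so at least 10 USB sticks are needed.
A packing using 10 USB sticks:
  USB stick 1: 100 = 100
  USB stick 2: 100 = 100
  USB stick 3: 90 = 90
  USB stick 4: 85 + 20 = 105
  USB stick 5: 80 + 25 = 105
  USB stick 6: 75 = 75
  USB stick 7: 70 = 70
  USB stick 8: 60 = 60
  USB stick 9: 60 = 60
  USB stick 10: 55 = 55
This matches the lower bound, so 10 is optimal.

10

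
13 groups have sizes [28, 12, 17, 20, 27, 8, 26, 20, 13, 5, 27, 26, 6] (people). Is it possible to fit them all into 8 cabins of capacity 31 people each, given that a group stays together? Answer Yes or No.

No

Total = 235 people; ⌈235/31⌉ = 8.
The bound of 8 does not rule out 8, but exhaustive search shows no assignment into 8 cabins of capacity 31 people exists — the minimum is 9.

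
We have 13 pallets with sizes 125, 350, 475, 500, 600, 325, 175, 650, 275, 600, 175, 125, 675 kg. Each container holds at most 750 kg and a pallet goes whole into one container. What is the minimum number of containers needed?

Total = 675 + 650 + 600 + 600 + 500 + 475 + 350 + 325 + 275 + 175 + 175 + 125 + 125 = 5050 kg.
Lower bound: ⌈5050/750⌉ = 7 containers.
A packing using 8 containers:
  container 1: 675 = 675
  container 2: 650 = 650
  container 3: 600 + 125 = 725
  container 4: 600 + 125 = 725
  container 5: 500 + 175 = 675
  container 6: 475 + 275 = 750
  container 7: 350 + 325 = 675
  container 8: 175 = 175
No arrangement into 7 containers stays within capacity, so 8 is optimal.

8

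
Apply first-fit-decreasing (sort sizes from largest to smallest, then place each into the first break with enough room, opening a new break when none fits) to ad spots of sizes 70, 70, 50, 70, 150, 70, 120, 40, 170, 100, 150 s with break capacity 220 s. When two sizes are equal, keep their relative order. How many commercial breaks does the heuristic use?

Sorted descending: 170, 150, 150, 120, 100, 70, 70, 70, 70, 50, 40.
  170 → break 1 (new)  [load 170/220]
  150 → break 2 (new)  [load 150/220]
  150 → break 3 (new)  [load 150/220]
  120 → break 4 (new)  [load 120/220]
  100 → break 4  [load 220/220]
  70 → break 2  [load 220/220]
  70 → break 3  [load 220/220]
  70 → break 5 (new)  [load 70/220]
  70 → break 5  [load 140/220]
  50 → break 1  [load 220/220]
  40 → break 5  [load 180/220]
5 commercial breaks opened.

5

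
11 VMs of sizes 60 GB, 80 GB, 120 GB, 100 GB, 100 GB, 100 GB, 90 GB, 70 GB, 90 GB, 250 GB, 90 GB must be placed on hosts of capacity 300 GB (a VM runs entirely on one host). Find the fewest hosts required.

Total = 250 + 120 + 100 + 100 + 100 + 90 + 90 + 90 + 80 + 70 + 60 = 1150 GB.
Lower bound: ⌈1150/300⌉ = 4 hosts.
A packing using 4 hosts:
  host 1: 250 = 250
  host 2: 120 + 90 + 90 = 300
  host 3: 100 + 100 + 100 = 300
  host 4: 90 + 80 + 70 + 60 = 300
This matches the lower bound, so 4 is optimal.

4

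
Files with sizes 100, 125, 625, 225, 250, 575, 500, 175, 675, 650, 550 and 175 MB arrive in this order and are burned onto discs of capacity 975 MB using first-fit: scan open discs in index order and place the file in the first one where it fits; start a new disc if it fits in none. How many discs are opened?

6

  100 → disc 1 (new)  [load 100/975]
  125 → disc 1  [load 225/975]
  625 → disc 1  [load 850/975]
  225 → disc 2 (new)  [load 225/975]
  250 → disc 2  [load 475/975]
  575 → disc 3 (new)  [load 575/975]
  500 → disc 2  [load 975/975]
  175 → disc 3  [load 750/975]
  675 → disc 4 (new)  [load 675/975]
  650 → disc 5 (new)  [load 650/975]
  550 → disc 6 (new)  [load 550/975]
  175 → disc 3  [load 925/975]
6 discs opened.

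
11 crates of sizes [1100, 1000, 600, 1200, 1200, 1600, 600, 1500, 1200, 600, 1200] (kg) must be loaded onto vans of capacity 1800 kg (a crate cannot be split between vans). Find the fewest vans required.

Total = 1600 + 1500 + 1200 + 1200 + 1200 + 1200 + 1100 + 1000 + 600 + 600 + 600 = 11800 kg.
Lower bound: ⌈11800/1800⌉ = 7 vans.
Also, 8 crates each exceed 900 kg, and no two of those can share a van, so at least 8 vans are needed.
A packing using 8 vans:
  van 1: 1600 = 1600
  van 2: 1500 = 1500
  van 3: 1200 + 600 = 1800
  van 4: 1200 + 600 = 1800
  van 5: 1200 + 600 = 1800
  van 6: 1200 = 1200
  van 7: 1100 = 1100
  van 8: 1000 = 1000
This matches the lower bound, so 8 is optimal.

8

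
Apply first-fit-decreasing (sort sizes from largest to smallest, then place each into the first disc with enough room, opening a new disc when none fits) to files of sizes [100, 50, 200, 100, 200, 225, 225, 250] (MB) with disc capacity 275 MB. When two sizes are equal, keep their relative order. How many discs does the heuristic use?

Sorted descending: 250, 225, 225, 200, 200, 100, 100, 50.
  250 → disc 1 (new)  [load 250/275]
  225 → disc 2 (new)  [load 225/275]
  225 → disc 3 (new)  [load 225/275]
  200 → disc 4 (new)  [load 200/275]
  200 → disc 5 (new)  [load 200/275]
  100 → disc 6 (new)  [load 100/275]
  100 → disc 6  [load 200/275]
  50 → disc 2  [load 275/275]
6 discs opened.

6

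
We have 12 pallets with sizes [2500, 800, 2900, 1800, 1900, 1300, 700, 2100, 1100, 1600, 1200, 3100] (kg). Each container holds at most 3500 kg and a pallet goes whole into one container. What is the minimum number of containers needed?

7

Total = 3100 + 2900 + 2500 + 2100 + 1900 + 1800 + 1600 + 1300 + 1200 + 1100 + 800 + 700 = 21000 kg.
Lower bound: ⌈21000/3500⌉ = 6 containers.
A packing using 7 containers:
  container 1: 3100 = 3100
  container 2: 2900 = 2900
  container 3: 2500 + 800 = 3300
  container 4: 2100 + 1300 = 3400
  container 5: 1900 + 1600 = 3500
  container 6: 1800 + 1200 = 3000
  container 7: 1100 + 700 = 1800
No arrangement into 6 containers stays within capacity, so 7 is optimal.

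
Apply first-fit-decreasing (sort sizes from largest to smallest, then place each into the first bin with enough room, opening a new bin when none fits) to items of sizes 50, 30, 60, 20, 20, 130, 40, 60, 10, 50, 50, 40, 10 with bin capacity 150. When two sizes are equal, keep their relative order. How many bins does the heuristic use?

Sorted descending: 130, 60, 60, 50, 50, 50, 40, 40, 30, 20, 20, 10, 10.
  130 → bin 1 (new)  [load 130/150]
  60 → bin 2 (new)  [load 60/150]
  60 → bin 2  [load 120/150]
  50 → bin 3 (new)  [load 50/150]
  50 → bin 3  [load 100/150]
  50 → bin 3  [load 150/150]
  40 → bin 4 (new)  [load 40/150]
  40 → bin 4  [load 80/150]
  30 → bin 2  [load 150/150]
  20 → bin 1  [load 150/150]
  20 → bin 4  [load 100/150]
  10 → bin 4  [load 110/150]
  10 → bin 4  [load 120/150]
4 bins opened.

4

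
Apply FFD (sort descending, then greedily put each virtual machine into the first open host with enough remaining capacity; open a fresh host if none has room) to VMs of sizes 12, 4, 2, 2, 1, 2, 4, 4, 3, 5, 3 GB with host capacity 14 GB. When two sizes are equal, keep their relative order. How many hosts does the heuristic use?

Sorted descending: 12, 5, 4, 4, 4, 3, 3, 2, 2, 2, 1.
  12 → host 1 (new)  [load 12/14]
  5 → host 2 (new)  [load 5/14]
  4 → host 2  [load 9/14]
  4 → host 2  [load 13/14]
  4 → host 3 (new)  [load 4/14]
  3 → host 3  [load 7/14]
  3 → host 3  [load 10/14]
  2 → host 1  [load 14/14]
  2 → host 3  [load 12/14]
  2 → host 3  [load 14/14]
  1 → host 2  [load 14/14]
3 hosts opened.

3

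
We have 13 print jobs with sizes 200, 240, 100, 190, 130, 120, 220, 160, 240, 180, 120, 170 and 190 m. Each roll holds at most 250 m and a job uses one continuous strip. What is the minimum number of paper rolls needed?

11

Total = 240 + 240 + 220 + 200 + 190 + 190 + 180 + 170 + 160 + 130 + 120 + 120 + 100 = 2260 m.
Lower bound: ⌈2260/250⌉ = 10 paper rolls.
A packing using 11 paper rolls:
  roll 1: 240 = 240
  roll 2: 240 = 240
  roll 3: 220 = 220
  roll 4: 200 = 200
  roll 5: 190 = 190
  roll 6: 190 = 190
  roll 7: 180 = 180
  roll 8: 170 = 170
  roll 9: 160 = 160
  roll 10: 130 + 120 = 250
  roll 11: 120 + 100 = 220
No arrangement into 10 paper rolls stays within capacity, so 11 is optimal.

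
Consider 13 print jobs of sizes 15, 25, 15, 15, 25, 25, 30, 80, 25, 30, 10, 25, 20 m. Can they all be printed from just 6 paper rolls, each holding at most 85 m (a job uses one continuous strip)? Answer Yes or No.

Yes

A valid assignment using 5 paper rolls:
  roll 1: 80 = 80
  roll 2: 30 + 30 + 25 = 85
  roll 3: 25 + 25 + 25 + 10 = 85
  roll 4: 25 + 20 + 15 + 15 = 75
  roll 5: 15 = 15
That uses only 5 ≤ 6, so 6 paper rolls are enough.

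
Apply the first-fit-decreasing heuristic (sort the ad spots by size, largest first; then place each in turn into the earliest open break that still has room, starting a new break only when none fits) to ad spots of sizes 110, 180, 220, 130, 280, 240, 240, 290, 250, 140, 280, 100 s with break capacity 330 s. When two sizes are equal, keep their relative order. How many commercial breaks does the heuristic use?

Sorted descending: 290, 280, 280, 250, 240, 240, 220, 180, 140, 130, 110, 100.
  290 → break 1 (new)  [load 290/330]
  280 → break 2 (new)  [load 280/330]
  280 → break 3 (new)  [load 280/330]
  250 → break 4 (new)  [load 250/330]
  240 → break 5 (new)  [load 240/330]
  240 → break 6 (new)  [load 240/330]
  220 → break 7 (new)  [load 220/330]
  180 → break 8 (new)  [load 180/330]
  140 → break 8  [load 320/330]
  130 → break 9 (new)  [load 130/330]
  110 → break 7  [load 330/330]
  100 → break 9  [load 230/330]
9 commercial breaks opened.

9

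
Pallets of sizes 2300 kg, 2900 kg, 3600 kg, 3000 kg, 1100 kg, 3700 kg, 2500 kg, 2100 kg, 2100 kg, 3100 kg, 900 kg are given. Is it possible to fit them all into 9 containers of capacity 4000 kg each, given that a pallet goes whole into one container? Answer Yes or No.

Yes

A valid assignment using 9 containers:
  container 1: 3700 = 3700
  container 2: 3600 = 3600
  container 3: 3100 + 900 = 4000
  container 4: 3000 = 3000
  container 5: 2900 + 1100 = 4000
  container 6: 2500 = 2500
  container 7: 2300 = 2300
  container 8: 2100 = 2100
  container 9: 2100 = 2100
Every load is within 4000 kg, so 9 containers suffice.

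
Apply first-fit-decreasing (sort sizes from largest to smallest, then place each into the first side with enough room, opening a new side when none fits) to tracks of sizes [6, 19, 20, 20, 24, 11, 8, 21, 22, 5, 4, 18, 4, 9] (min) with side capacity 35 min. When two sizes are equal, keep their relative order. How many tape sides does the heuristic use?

7

Sorted descending: 24, 22, 21, 20, 20, 19, 18, 11, 9, 8, 6, 5, 4, 4.
  24 → side 1 (new)  [load 24/35]
  22 → side 2 (new)  [load 22/35]
  21 → side 3 (new)  [load 21/35]
  20 → side 4 (new)  [load 20/35]
  20 → side 5 (new)  [load 20/35]
  19 → side 6 (new)  [load 19/35]
  18 → side 7 (new)  [load 18/35]
  11 → side 1  [load 35/35]
  9 → side 2  [load 31/35]
  8 → side 3  [load 29/35]
  6 → side 3  [load 35/35]
  5 → side 4  [load 25/35]
  4 → side 2  [load 35/35]
  4 → side 4  [load 29/35]
7 tape sides opened.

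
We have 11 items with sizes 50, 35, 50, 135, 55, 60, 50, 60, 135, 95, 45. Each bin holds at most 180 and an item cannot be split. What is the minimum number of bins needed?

Total = 135 + 135 + 95 + 60 + 60 + 55 + 50 + 50 + 50 + 45 + 35 = 770.
Lower bound: ⌈770/180⌉ = 5 bins.
A packing using 5 bins:
  bin 1: 135 + 45 = 180
  bin 2: 135 + 35 = 170
  bin 3: 95 + 60 = 155
  bin 4: 60 + 55 + 50 = 165
  bin 5: 50 + 50 = 100
This matches the lower bound, so 5 is optimal.

5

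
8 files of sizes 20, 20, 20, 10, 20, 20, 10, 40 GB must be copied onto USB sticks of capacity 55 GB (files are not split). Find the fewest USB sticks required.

4

Total = 40 + 20 + 20 + 20 + 20 + 20 + 10 + 10 = 160 GB.
Lower bound: ⌈160/55⌉ = 3 USB sticks.
A packing using 4 USB sticks:
  USB stick 1: 40 + 10 = 50
  USB stick 2: 20 + 20 + 10 = 50
  USB stick 3: 20 + 20 = 40
  USB stick 4: 20 = 20
No arrangement into 3 USB sticks stays within capacity, so 4 is optimal.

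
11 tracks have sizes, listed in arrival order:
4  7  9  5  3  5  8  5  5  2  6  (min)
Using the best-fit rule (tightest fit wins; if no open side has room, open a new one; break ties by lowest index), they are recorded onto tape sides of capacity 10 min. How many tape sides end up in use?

7

  4 → side 1 (new)  [load 4/10]
  7 → side 2 (new)  [load 7/10]
  9 → side 3 (new)  [load 9/10]
  5 → side 1  [load 9/10]
  3 → side 2  [load 10/10]
  5 → side 4 (new)  [load 5/10]
  8 → side 5 (new)  [load 8/10]
  5 → side 4  [load 10/10]
  5 → side 6 (new)  [load 5/10]
  2 → side 5  [load 10/10]
  6 → side 7 (new)  [load 6/10]
7 tape sides opened.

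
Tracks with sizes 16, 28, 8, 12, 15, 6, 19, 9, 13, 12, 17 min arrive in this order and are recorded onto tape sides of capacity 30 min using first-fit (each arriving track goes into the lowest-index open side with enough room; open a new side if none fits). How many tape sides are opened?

  16 → side 1 (new)  [load 16/30]
  28 → side 2 (new)  [load 28/30]
  8 → side 1  [load 24/30]
  12 → side 3 (new)  [load 12/30]
  15 → side 3  [load 27/30]
  6 → side 1  [load 30/30]
  19 → side 4 (new)  [load 19/30]
  9 → side 4  [load 28/30]
  13 → side 5 (new)  [load 13/30]
  12 → side 5  [load 25/30]
  17 → side 6 (new)  [load 17/30]
6 tape sides opened.

6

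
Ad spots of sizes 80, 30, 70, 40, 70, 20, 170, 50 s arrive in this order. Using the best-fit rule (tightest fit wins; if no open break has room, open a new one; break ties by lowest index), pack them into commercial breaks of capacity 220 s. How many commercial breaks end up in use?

3

  80 → break 1 (new)  [load 80/220]
  30 → break 1  [load 110/220]
  70 → break 1  [load 180/220]
  40 → break 1  [load 220/220]
  70 → break 2 (new)  [load 70/220]
  20 → break 2  [load 90/220]
  170 → break 3 (new)  [load 170/220]
  50 → break 3  [load 220/220]
3 commercial breaks opened.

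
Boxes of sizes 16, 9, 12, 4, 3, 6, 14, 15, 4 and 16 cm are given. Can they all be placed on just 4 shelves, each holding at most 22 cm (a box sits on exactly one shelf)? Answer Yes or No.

No

Total = 99 cm; ⌈99/22⌉ = 5.
At least 5 shelves are required, but only 4 are allowed.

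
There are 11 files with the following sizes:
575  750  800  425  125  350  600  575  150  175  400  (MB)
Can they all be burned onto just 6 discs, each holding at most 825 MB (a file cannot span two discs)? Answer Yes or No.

Total = 4925 MB; ⌈4925/825⌉ = 6.
The bound of 6 does not rule out 6, but exhaustive search shows no assignment into 6 discs of capacity 825 MB exists — the minimum is 7.

No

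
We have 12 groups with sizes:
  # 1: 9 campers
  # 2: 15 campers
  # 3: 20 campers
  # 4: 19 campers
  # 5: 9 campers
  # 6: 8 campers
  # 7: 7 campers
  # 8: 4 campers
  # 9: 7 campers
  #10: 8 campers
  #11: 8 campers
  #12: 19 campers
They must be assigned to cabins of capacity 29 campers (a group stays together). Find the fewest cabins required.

5

Total = 20 + 19 + 19 + 15 + 9 + 9 + 8 + 8 + 8 + 7 + 7 + 4 = 133 campers.
Lower bound: ⌈133/29⌉ = 5 cabins.
A packing using 5 cabins:
  cabin 1: 20 + 9 = 29
  cabin 2: 19 + 9 = 28
  cabin 3: 19 + 8 = 27
  cabin 4: 15 + 8 + 4 = 27
  cabin 5: 8 + 7 + 7 = 22
This matches the lower bound, so 5 is optimal.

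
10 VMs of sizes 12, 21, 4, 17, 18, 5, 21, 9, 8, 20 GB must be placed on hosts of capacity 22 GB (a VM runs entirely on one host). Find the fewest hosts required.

Total = 21 + 21 + 20 + 18 + 17 + 12 + 9 + 8 + 5 + 4 = 135 GB.
Lower bound: ⌈135/22⌉ = 7 hosts.
A packing using 7 hosts:
  host 1: 21 = 21
  host 2: 21 = 21
  host 3: 20 = 20
  host 4: 18 + 4 = 22
  host 5: 17 + 5 = 22
  host 6: 12 + 9 = 21
  host 7: 8 = 8
This matches the lower bound, so 7 is optimal.

7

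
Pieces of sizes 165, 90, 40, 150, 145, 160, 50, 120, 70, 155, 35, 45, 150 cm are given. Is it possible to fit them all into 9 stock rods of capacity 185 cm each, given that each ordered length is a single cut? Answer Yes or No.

Yes

A valid assignment using 9 stock rods:
  stock rod 1: 165 = 165
  stock rod 2: 160 = 160
  stock rod 3: 155 = 155
  stock rod 4: 150 + 35 = 185
  stock rod 5: 150 = 150
  stock rod 6: 145 + 40 = 185
  stock rod 7: 120 + 50 = 170
  stock rod 8: 90 + 70 = 160
  stock rod 9: 45 = 45
Every load is within 185 cm, so 9 stock rods suffice.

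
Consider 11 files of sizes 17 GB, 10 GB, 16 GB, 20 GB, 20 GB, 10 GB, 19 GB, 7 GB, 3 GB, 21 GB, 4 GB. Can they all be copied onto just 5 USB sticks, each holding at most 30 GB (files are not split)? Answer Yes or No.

Total = 147 GB; ⌈147/30⌉ = 5.
6 files each exceed half the capacity and cannot share a USB stick, forcing at least 6 USB sticks.
At least 6 USB sticks are required, but only 5 are allowed.

No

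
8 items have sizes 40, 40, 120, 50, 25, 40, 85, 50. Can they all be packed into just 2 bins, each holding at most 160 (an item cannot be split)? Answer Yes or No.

Total = 450; ⌈450/160⌉ = 3.
At least 3 bins are required, but only 2 are allowed.

No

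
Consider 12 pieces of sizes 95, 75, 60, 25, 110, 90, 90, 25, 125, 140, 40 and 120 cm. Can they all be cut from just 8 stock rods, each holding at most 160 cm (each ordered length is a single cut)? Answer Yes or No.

A valid assignment using 8 stock rods:
  stock rod 1: 140 = 140
  stock rod 2: 125 + 25 = 150
  stock rod 3: 120 + 40 = 160
  stock rod 4: 110 + 25 = 135
  stock rod 5: 95 + 60 = 155
  stock rod 6: 90 = 90
  stock rod 7: 90 = 90
  stock rod 8: 75 = 75
Every load is within 160 cm, so 8 stock rods suffice.

Yes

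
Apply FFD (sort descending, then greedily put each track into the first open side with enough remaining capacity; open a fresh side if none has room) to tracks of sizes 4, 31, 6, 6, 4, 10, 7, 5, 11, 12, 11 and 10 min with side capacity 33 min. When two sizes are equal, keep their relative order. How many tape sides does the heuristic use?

4

Sorted descending: 31, 12, 11, 11, 10, 10, 7, 6, 6, 5, 4, 4.
  31 → side 1 (new)  [load 31/33]
  12 → side 2 (new)  [load 12/33]
  11 → side 2  [load 23/33]
  11 → side 3 (new)  [load 11/33]
  10 → side 2  [load 33/33]
  10 → side 3  [load 21/33]
  7 → side 3  [load 28/33]
  6 → side 4 (new)  [load 6/33]
  6 → side 4  [load 12/33]
  5 → side 3  [load 33/33]
  4 → side 4  [load 16/33]
  4 → side 4  [load 20/33]
4 tape sides opened.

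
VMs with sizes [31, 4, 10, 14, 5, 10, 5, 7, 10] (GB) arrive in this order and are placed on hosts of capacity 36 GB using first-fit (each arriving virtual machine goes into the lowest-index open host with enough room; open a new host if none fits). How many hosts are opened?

  31 → host 1 (new)  [load 31/36]
  4 → host 1  [load 35/36]
  10 → host 2 (new)  [load 10/36]
  14 → host 2  [load 24/36]
  5 → host 2  [load 29/36]
  10 → host 3 (new)  [load 10/36]
  5 → host 2  [load 34/36]
  7 → host 3  [load 17/36]
  10 → host 3  [load 27/36]
3 hosts opened.

3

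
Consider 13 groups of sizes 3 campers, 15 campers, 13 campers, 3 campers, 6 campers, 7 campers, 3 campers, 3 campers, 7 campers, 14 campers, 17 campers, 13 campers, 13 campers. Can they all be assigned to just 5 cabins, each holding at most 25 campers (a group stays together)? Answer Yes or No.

Total = 117 campers; ⌈117/25⌉ = 5.
6 groups each exceed half the capacity and cannot share a cabin, forcing at least 6 cabins.
At least 6 cabins are required, but only 5 are allowed.

No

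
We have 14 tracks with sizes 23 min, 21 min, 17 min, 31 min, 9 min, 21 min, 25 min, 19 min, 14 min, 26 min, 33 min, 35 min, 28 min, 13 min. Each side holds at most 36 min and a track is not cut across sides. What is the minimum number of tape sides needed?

10

Total = 35 + 33 + 31 + 28 + 26 + 25 + 23 + 21 + 21 + 19 + 17 + 14 + 13 + 9 = 315 min.
Lower bound: ⌈315/36⌉ = 9 tape sides.
Also, 10 tracks each exceed 18 min, and no two of those can share a side, so at least 10 tape sides are needed.
A packing using 10 tape sides:
  side 1: 35 = 35
  side 2: 33 = 33
  side 3: 31 = 31
  side 4: 28 = 28
  side 5: 26 + 9 = 35
  side 6: 25 = 25
  side 7: 23 + 13 = 36
  side 8: 21 + 14 = 35
  side 9: 21 = 21
  side 10: 19 + 17 = 36
This matches the lower bound, so 10 is optimal.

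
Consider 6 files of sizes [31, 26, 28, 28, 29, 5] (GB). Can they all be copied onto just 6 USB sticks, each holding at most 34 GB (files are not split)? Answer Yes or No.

A valid assignment using 5 USB sticks:
  USB stick 1: 31 = 31
  USB stick 2: 29 + 5 = 34
  USB stick 3: 28 = 28
  USB stick 4: 28 = 28
  USB stick 5: 26 = 26
That uses only 5 ≤ 6, so 6 USB sticks are enough.

Yes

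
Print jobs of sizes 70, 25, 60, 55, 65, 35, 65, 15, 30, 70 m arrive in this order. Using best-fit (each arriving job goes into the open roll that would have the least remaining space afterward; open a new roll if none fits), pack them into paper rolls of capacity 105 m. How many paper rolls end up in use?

6

  70 → roll 1 (new)  [load 70/105]
  25 → roll 1  [load 95/105]
  60 → roll 2 (new)  [load 60/105]
  55 → roll 3 (new)  [load 55/105]
  65 → roll 4 (new)  [load 65/105]
  35 → roll 4  [load 100/105]
  65 → roll 5 (new)  [load 65/105]
  15 → roll 5  [load 80/105]
  30 → roll 2  [load 90/105]
  70 → roll 6 (new)  [load 70/105]
6 paper rolls opened.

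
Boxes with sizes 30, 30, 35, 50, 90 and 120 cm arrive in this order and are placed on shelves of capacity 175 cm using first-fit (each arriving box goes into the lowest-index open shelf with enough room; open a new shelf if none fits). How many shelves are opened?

3

  30 → shelf 1 (new)  [load 30/175]
  30 → shelf 1  [load 60/175]
  35 → shelf 1  [load 95/175]
  50 → shelf 1  [load 145/175]
  90 → shelf 2 (new)  [load 90/175]
  120 → shelf 3 (new)  [load 120/175]
3 shelves opened.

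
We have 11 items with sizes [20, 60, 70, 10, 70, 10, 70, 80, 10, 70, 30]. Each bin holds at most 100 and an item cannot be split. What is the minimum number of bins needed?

6

Total = 80 + 70 + 70 + 70 + 70 + 60 + 30 + 20 + 10 + 10 + 10 = 500.
Lower bound: ⌈500/100⌉ = 5 bins.
Also, 6 items each exceed 50, and no two of those can share a bin, so at least 6 bins are needed.
A packing using 6 bins:
  bin 1: 80 + 20 = 100
  bin 2: 70 + 30 = 100
  bin 3: 70 + 10 + 10 + 10 = 100
  bin 4: 70 = 70
  bin 5: 70 = 70
  bin 6: 60 = 60
This matches the lower bound, so 6 is optimal.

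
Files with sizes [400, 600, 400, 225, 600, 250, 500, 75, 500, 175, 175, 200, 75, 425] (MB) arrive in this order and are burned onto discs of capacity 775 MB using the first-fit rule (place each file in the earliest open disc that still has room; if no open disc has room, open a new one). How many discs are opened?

7

  400 → disc 1 (new)  [load 400/775]
  600 → disc 2 (new)  [load 600/775]
  400 → disc 3 (new)  [load 400/775]
  225 → disc 1  [load 625/775]
  600 → disc 4 (new)  [load 600/775]
  250 → disc 3  [load 650/775]
  500 → disc 5 (new)  [load 500/775]
  75 → disc 1  [load 700/775]
  500 → disc 6 (new)  [load 500/775]
  175 → disc 2  [load 775/775]
  175 → disc 4  [load 775/775]
  200 → disc 5  [load 700/775]
  75 → disc 1  [load 775/775]
  425 → disc 7 (new)  [load 425/775]
7 discs opened.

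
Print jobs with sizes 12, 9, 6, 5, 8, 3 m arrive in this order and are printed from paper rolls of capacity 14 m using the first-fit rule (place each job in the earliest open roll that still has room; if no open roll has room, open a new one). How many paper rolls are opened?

  12 → roll 1 (new)  [load 12/14]
  9 → roll 2 (new)  [load 9/14]
  6 → roll 3 (new)  [load 6/14]
  5 → roll 2  [load 14/14]
  8 → roll 3  [load 14/14]
  3 → roll 4 (new)  [load 3/14]
4 paper rolls opened.

4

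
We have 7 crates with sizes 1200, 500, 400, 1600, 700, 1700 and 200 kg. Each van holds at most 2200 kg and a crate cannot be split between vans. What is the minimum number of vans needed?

3

Total = 1700 + 1600 + 1200 + 700 + 500 + 400 + 200 = 6300 kg.
Lower bound: ⌈6300/2200⌉ = 3 vans.
A packing using 3 vans:
  van 1: 1700 + 500 = 2200
  van 2: 1600 + 400 + 200 = 2200
  van 3: 1200 + 700 = 1900
This matches the lower bound, so 3 is optimal.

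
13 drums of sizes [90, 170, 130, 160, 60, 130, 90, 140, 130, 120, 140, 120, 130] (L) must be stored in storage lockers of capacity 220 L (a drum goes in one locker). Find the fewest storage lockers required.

Total = 170 + 160 + 140 + 140 + 130 + 130 + 130 + 130 + 120 + 120 + 90 + 90 + 60 = 1610 L.
Lower bound: ⌈1610/220⌉ = 8 storage lockers.
Also, 10 drums each exceed 110 L, and no two of those can share a locker, so at least 10 storage lockers are needed.
A packing using 10 storage lockers:
  locker 1: 170 = 170
  locker 2: 160 + 60 = 220
  locker 3: 140 = 140
  locker 4: 140 = 140
  locker 5: 130 + 90 = 220
  locker 6: 130 + 90 = 220
  locker 7: 130 = 130
  locker 8: 130 = 130
  locker 9: 120 = 120
  locker 10: 120 = 120
This matches the lower bound, so 10 is optimal.

10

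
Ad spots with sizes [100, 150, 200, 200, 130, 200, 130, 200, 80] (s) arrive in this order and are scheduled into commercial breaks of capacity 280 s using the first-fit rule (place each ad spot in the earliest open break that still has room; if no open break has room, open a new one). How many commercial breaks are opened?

  100 → break 1 (new)  [load 100/280]
  150 → break 1  [load 250/280]
  200 → break 2 (new)  [load 200/280]
  200 → break 3 (new)  [load 200/280]
  130 → break 4 (new)  [load 130/280]
  200 → break 5 (new)  [load 200/280]
  130 → break 4  [load 260/280]
  200 → break 6 (new)  [load 200/280]
  80 → break 2  [load 280/280]
6 commercial breaks opened.

6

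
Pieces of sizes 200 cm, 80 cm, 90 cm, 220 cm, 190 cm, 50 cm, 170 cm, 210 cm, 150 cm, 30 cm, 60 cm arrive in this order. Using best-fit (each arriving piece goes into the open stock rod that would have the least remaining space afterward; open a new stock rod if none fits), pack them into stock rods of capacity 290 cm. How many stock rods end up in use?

  200 → stock rod 1 (new)  [load 200/290]
  80 → stock rod 1  [load 280/290]
  90 → stock rod 2 (new)  [load 90/290]
  220 → stock rod 3 (new)  [load 220/290]
  190 → stock rod 2  [load 280/290]
  50 → stock rod 3  [load 270/290]
  170 → stock rod 4 (new)  [load 170/290]
  210 → stock rod 5 (new)  [load 210/290]
  150 → stock rod 6 (new)  [load 150/290]
  30 → stock rod 5  [load 240/290]
  60 → stock rod 4  [load 230/290]
6 stock rods opened.

6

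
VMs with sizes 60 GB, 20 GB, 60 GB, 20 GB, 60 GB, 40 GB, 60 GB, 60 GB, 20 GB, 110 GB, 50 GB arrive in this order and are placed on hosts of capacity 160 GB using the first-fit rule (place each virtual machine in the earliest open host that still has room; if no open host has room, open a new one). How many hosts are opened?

  60 → host 1 (new)  [load 60/160]
  20 → host 1  [load 80/160]
  60 → host 1  [load 140/160]
  20 → host 1  [load 160/160]
  60 → host 2 (new)  [load 60/160]
  40 → host 2  [load 100/160]
  60 → host 2  [load 160/160]
  60 → host 3 (new)  [load 60/160]
  20 → host 3  [load 80/160]
  110 → host 4 (new)  [load 110/160]
  50 → host 3  [load 130/160]
4 hosts opened.

4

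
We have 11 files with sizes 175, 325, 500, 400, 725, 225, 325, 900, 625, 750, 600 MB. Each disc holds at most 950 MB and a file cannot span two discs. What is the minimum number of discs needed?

6

Total = 900 + 750 + 725 + 625 + 600 + 500 + 400 + 325 + 325 + 225 + 175 = 5550 MB.
Lower bound: ⌈5550/950⌉ = 6 discs.
A packing using 6 discs:
  disc 1: 900 = 900
  disc 2: 750 + 175 = 925
  disc 3: 725 + 225 = 950
  disc 4: 625 + 325 = 950
  disc 5: 600 + 325 = 925
  disc 6: 500 + 400 = 900
This matches the lower bound, so 6 is optimal.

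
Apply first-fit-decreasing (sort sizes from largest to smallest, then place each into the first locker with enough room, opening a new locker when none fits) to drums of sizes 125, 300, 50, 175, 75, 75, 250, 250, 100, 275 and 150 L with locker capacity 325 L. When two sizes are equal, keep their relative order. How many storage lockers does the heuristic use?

6

Sorted descending: 300, 275, 250, 250, 175, 150, 125, 100, 75, 75, 50.
  300 → locker 1 (new)  [load 300/325]
  275 → locker 2 (new)  [load 275/325]
  250 → locker 3 (new)  [load 250/325]
  250 → locker 4 (new)  [load 250/325]
  175 → locker 5 (new)  [load 175/325]
  150 → locker 5  [load 325/325]
  125 → locker 6 (new)  [load 125/325]
  100 → locker 6  [load 225/325]
  75 → locker 3  [load 325/325]
  75 → locker 4  [load 325/325]
  50 → locker 2  [load 325/325]
6 storage lockers opened.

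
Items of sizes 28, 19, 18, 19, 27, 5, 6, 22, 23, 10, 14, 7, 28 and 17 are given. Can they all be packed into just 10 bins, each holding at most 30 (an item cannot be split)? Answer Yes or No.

Yes

A valid assignment using 10 bins:
  bin 1: 28 = 28
  bin 2: 28 = 28
  bin 3: 27 = 27
  bin 4: 23 + 7 = 30
  bin 5: 22 + 6 = 28
  bin 6: 19 + 10 = 29
  bin 7: 19 + 5 = 24
  bin 8: 18 = 18
  bin 9: 17 = 17
  bin 10: 14 = 14
Every load is within 30, so 10 bins suffice.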